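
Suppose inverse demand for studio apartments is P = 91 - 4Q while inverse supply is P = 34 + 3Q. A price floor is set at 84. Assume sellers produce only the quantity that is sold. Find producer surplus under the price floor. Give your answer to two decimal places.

82.91

Free-market equilibrium: 91 - 4Q = 34 + 3Q gives Q* = 8.1429, P* = 58.4286.
At the floor price 84, quantity demanded is (91 - 84)/4 = 1.75; demand is the short side, so Q = 1.75 trades at P = 84.
The supply price at Q = 1.75 is 39.25. PS is the trapezoid between 84 and supply over [0, 1.75]: (1/2)[(84 - 34) + (84 - 39.25)](1.75) = 82.9062.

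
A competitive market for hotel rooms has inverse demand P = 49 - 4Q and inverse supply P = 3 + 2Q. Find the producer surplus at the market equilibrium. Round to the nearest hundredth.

58.78

Equilibrium: 49 - 4Q = 3 + 2Q, so Q* = 7.6667 and P* = 18.3333.
The supply curve's price intercept is 3, so PS = (1/2)(Q*)(P* - 3) = (1/2)(7.6667)(15.3333) = 58.7778.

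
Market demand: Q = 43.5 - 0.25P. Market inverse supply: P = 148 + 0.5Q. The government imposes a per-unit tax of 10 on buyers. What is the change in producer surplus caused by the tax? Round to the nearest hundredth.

-5.19

Rewriting demand in inverse form: P = 174 - 4Q.
Without the tax, 174 - 4Q = 148 + 0.5Q so Q* = 5.7778 and P* = 150.8889.
With the tax, buyers' net willingness to pay falls by 10: (174 - 10) - 4Q = 148 + 0.5Q, so Q_t = 3.5556. Buyers pay P_b = 159.7778; sellers receive P_s = P_b - 10 = 149.7778.
PS falls from (1/2)(5.7778)(2.8889) = 8.3457 to (1/2)(3.5556)(1.7778) = 3.1605, a change of -5.1852.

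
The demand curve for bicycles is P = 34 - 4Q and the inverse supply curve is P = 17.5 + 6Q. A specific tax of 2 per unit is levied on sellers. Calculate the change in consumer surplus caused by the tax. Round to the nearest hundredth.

-1.24

Pre-tax equilibrium: 34 - 4Q = 17.5 + 6Q gives Q* = 1.65, P* = 27.4.
A tax on sellers shifts supply up by 2: 34 - 4Q = 17.5 + 6Q + 2, so Q_t = 1.45. Buyers pay P_b = 28.2; sellers receive P_s = P_b - 2 = 26.2.
CS falls from (1/2)(1.65)(6.6) = 5.445 to (1/2)(1.45)(5.8) = 4.205, a change of -1.24.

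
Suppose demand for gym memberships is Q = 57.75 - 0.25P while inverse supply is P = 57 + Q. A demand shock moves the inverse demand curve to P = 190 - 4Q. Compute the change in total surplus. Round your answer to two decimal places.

Rewriting demand in inverse form: P = 231 - 4Q.
Initial equilibrium: Q_0 = 34.8, P_0 = 91.8; CS_0 = (1/2)(34.8)(139.2) = 2422.08, PS_0 = (1/2)(34.8)(34.8) = 605.52.
New equilibrium: 190 - 4Q = 57 + Q gives Q_1 = 26.6, P_1 = 83.6; CS_1 = 1415.12, PS_1 = 353.78.
Change in total surplus = (1415.12 + 353.78) - (2422.08 + 605.52) = -1258.7.

-1258.70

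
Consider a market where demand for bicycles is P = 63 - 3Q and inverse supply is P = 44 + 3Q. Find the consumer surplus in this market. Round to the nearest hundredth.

15.04

Equilibrium: 63 - 3Q = 44 + 3Q, so Q* = 3.1667 and P* = 53.5.
CS is the area between the demand curve and P* from 0 to Q*: (1/2)(3.1667)(9.5) = 15.0417.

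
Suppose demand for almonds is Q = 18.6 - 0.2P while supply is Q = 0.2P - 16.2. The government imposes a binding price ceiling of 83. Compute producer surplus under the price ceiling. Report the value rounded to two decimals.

Rewriting demand in inverse form: P = 93 - 5Q.
Rewriting supply in inverse form: P = 81 + 5Q.
Without the control, 93 - 5Q = 81 + 5Q so Q* = 1.2 and P* = 87.
At the ceiling price 83, quantity supplied is (83 - 81)/5 = 0.4; supply is the short side, so Q = 0.4 trades at P = 83.
PS is the triangle above supply below 83: (1/2)(0.4)(83 - 81) = 0.4.

0.40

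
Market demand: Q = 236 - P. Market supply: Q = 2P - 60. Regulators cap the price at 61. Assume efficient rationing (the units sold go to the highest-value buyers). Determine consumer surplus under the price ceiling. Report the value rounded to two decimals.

8928.00

Rewriting demand in inverse form: P = 236 - Q.
Rewriting supply in inverse form: P = 30 + 0.5Q.
Without the control, 236 - Q = 30 + 0.5Q so Q* = 137.3333 and P* = 98.6667.
At the ceiling price 61, quantity supplied is (61 - 30)/0.5 = 62; supply is the short side, so Q = 62 trades at P = 61.
The demand price at Q = 62 is 174. CS is the trapezoid between demand and 61 over [0, 62]: (1/2)[(236 - 61) + (174 - 61)](62) = 8928.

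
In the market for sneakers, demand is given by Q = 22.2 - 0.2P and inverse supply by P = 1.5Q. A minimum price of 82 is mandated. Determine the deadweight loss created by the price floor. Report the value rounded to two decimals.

413.30

Rewriting demand in inverse form: P = 111 - 5Q.
Without the control, 111 - 5Q = 1.5Q so Q* = 17.0769 and P* = 25.6154.
At the floor price 82, quantity demanded is (111 - 82)/5 = 5.8; demand is the short side, so Q = 5.8 trades at P = 82.
The lost-trades triangle has base Q* - 5.8 = 11.2769 and height equal to the gap between the curves at Q = 5.8, which is 82 - 8.7 = 73.3. DWL = (1/2)(11.2769)(73.3) = 413.2992.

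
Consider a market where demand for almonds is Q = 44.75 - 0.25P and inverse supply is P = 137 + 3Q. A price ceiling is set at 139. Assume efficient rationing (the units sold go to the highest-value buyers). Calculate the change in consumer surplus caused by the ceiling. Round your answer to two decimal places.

-46.22

Rewriting demand in inverse form: P = 179 - 4Q.
Free-market equilibrium: 179 - 4Q = 137 + 3Q gives Q* = 6, P* = 155.
At P = 139, sellers supply (139 - 137)/3 = 0.6667 while buyers want more, so the quantity traded is 0.6667 at price 139.
CS goes from (1/2)(6)(24) = 72 to 25.7778 (computed as (179 - 139)(0.6667) - (1/2)(4)(0.6667)^2), a change of -46.2222.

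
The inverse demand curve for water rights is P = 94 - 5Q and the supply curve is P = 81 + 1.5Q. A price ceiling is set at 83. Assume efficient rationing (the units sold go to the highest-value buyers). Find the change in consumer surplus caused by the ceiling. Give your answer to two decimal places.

0.22

Free-market equilibrium: 94 - 5Q = 81 + 1.5Q gives Q* = 2, P* = 84.
At P = 83, sellers supply (83 - 81)/1.5 = 1.3333 while buyers want more, so the quantity traded is 1.3333 at price 83.
CS goes from (1/2)(2)(10) = 10 to 10.2222 (computed as (94 - 83)(1.3333) - (1/2)(5)(1.3333)^2), a change of 0.2222.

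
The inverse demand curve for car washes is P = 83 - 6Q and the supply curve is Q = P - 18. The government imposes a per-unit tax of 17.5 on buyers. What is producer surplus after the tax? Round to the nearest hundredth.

23.02

Rewriting supply in inverse form: P = 18 + Q.
Pre-tax equilibrium: 83 - 6Q = 18 + Q gives Q* = 9.2857, P* = 27.2857.
With the tax, buyers' net willingness to pay falls by 17.5: (83 - 17.5) - 6Q = 18 + Q, so Q_t = 6.7857. Buyers pay P_b = 42.2857; sellers receive P_s = P_b - 17.5 = 24.7857.
PS = (1/2)(Q_t)(P_s - 18) = (1/2)(6.7857)(6.7857) = 23.023.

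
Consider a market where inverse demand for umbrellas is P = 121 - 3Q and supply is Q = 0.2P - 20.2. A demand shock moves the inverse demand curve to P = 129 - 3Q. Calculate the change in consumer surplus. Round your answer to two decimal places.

Rewriting supply in inverse form: P = 101 + 5Q.
Initial equilibrium: Q_0 = 2.5, P_0 = 113.5; CS_0 = (1/2)(2.5)(7.5) = 9.375, PS_0 = (1/2)(2.5)(12.5) = 15.625.
New equilibrium: 129 - 3Q = 101 + 5Q gives Q_1 = 3.5, P_1 = 118.5; CS_1 = 18.375, PS_1 = 30.625.
Change in consumer surplus = 18.375 - 9.375 = 9.

9.00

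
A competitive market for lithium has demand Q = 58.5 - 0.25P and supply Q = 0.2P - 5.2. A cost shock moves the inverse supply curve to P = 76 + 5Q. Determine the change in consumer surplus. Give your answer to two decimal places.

-451.85

Rewriting demand in inverse form: P = 234 - 4Q.
Rewriting supply in inverse form: P = 26 + 5Q.
Initial equilibrium: Q_0 = 23.1111, P_0 = 141.5556; CS_0 = (1/2)(23.1111)(92.4444) = 1068.2469, PS_0 = (1/2)(23.1111)(115.5556) = 1335.3086.
New equilibrium: 234 - 4Q = 76 + 5Q gives Q_1 = 17.5556, P_1 = 163.7778; CS_1 = 616.3951, PS_1 = 770.4938.
Change in consumer surplus = 616.3951 - 1068.2469 = -451.8519.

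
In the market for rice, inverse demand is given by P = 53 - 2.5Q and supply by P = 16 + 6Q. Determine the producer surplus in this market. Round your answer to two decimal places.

56.84

Setting demand equal to supply, 37 = 8.5Q, so Q* = 4.3529 and P* = 42.1176.
The supply curve's price intercept is 16, so PS = (1/2)(Q*)(P* - 16) = (1/2)(4.3529)(26.1176) = 56.8443.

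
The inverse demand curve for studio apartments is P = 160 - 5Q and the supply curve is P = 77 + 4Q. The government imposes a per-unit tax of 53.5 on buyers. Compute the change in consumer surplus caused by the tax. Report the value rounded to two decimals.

Pre-tax equilibrium: 160 - 5Q = 77 + 4Q gives Q* = 9.2222, P* = 113.8889.
A tax on buyers shifts demand down by 53.5: (160 - 53.5) - 5Q = 77 + 4Q, so Q_t = 3.2778. Buyers pay P_b = 143.6111; sellers receive P_s = P_b - 53.5 = 90.1111.
Consumers lose the trapezoid between P* and P_b out to Q_t plus the triangle from Q_t to Q*: change in CS = 26.8596 - 212.6235 = -185.7639.

-185.76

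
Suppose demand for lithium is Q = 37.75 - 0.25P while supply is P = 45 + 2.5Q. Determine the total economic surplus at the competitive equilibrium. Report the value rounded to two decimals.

864.31

Rewriting demand in inverse form: P = 151 - 4Q.
Setting demand equal to supply, 106 = 6.5Q, so Q* = 16.3077 and P* = 85.7692.
CS = (1/2)(16.3077)(65.2308) = 531.8817 and PS = (1/2)(16.3077)(40.7692) = 332.426, so total surplus = 864.3077.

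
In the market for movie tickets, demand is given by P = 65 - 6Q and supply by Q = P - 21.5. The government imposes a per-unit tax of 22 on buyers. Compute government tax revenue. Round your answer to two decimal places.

67.57

Rewriting supply in inverse form: P = 21.5 + Q.
Pre-tax equilibrium: 65 - 6Q = 21.5 + Q gives Q* = 6.2143, P* = 27.7143.
A tax on buyers shifts demand down by 22: (65 - 22) - 6Q = 21.5 + Q, so Q_t = 3.0714. Buyers pay P_b = 46.5714; sellers receive P_s = P_b - 22 = 24.5714.
Revenue is the tax times quantity traded: 22 x 3.0714 = 67.5714.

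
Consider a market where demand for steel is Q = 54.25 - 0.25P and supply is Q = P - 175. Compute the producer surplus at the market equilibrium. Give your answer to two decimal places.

Rewriting demand in inverse form: P = 217 - 4Q.
Rewriting supply in inverse form: P = 175 + Q.
Equilibrium: 217 - 4Q = 175 + Q, so Q* = 8.4 and P* = 183.4.
The supply curve's price intercept is 175, so PS = (1/2)(Q*)(P* - 175) = (1/2)(8.4)(8.4) = 35.28.

35.28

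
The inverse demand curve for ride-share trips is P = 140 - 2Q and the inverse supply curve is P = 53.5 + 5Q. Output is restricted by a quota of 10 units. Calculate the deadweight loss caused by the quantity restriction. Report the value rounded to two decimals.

19.45

Without the quota, 140 - 2Q = 53.5 + 5Q gives Q* = 12.3571.
At Q = 10 the demand price is 140 - 2(10) = 120 and the supply price is 53.5 + 5(10) = 103.5.
DWL = (1/2)(gap between curves at 10) x (Q* - 10) = (1/2)(16.5)(2.3571) = 19.4464.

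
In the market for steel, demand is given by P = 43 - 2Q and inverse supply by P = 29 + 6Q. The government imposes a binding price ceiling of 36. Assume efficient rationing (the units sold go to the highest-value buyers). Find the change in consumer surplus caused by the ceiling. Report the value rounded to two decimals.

Without the control, 43 - 2Q = 29 + 6Q so Q* = 1.75 and P* = 39.5.
At P = 36, sellers supply (36 - 29)/6 = 1.1667 while buyers want more, so the quantity traded is 1.1667 at price 36.
CS goes from (1/2)(1.75)(3.5) = 3.0625 to 6.8056 (computed as (43 - 36)(1.1667) - (1/2)(2)(1.1667)^2), a change of 3.7431.

3.74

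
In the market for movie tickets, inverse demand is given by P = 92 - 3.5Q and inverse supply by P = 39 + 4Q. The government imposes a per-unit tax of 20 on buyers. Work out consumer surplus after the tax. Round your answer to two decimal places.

Without the tax, 92 - 3.5Q = 39 + 4Q so Q* = 7.0667 and P* = 67.2667.
A tax on buyers shifts demand down by 20: (92 - 20) - 3.5Q = 39 + 4Q, so Q_t = 4.4. Buyers pay P_b = 76.6; sellers receive P_s = P_b - 20 = 56.6.
Consumer surplus is the triangle under demand above P_b: (1/2)(4.4)(92 - 76.6) = 33.88.

33.88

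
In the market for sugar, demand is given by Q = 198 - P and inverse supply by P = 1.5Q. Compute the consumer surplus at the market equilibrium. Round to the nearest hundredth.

3136.32

Rewriting demand in inverse form: P = 198 - Q.
Equilibrium: 198 - Q = 1.5Q, so Q* = 79.2 and P* = 118.8.
CS is the area between the demand curve and P* from 0 to Q*: (1/2)(79.2)(79.2) = 3136.32.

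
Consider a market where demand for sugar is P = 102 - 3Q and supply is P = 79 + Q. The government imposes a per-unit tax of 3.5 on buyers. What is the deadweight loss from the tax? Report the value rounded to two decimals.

Without the tax, 102 - 3Q = 79 + Q so Q* = 5.75 and P* = 84.75.
A tax on buyers shifts demand down by 3.5: (102 - 3.5) - 3Q = 79 + Q, so Q_t = 4.875. Buyers pay P_b = 87.375; sellers receive P_s = P_b - 3.5 = 83.875.
The welfare triangle lost has base Q* - Q_t = 0.875 and height t = 3.5, so DWL = (1/2)(0.875)(3.5) = 1.5312.

1.53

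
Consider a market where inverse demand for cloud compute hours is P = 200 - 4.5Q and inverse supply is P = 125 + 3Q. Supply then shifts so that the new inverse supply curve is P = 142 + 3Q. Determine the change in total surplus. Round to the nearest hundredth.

Initial equilibrium: Q_0 = 10, P_0 = 155; CS_0 = (1/2)(10)(45) = 225, PS_0 = (1/2)(10)(30) = 150.
New equilibrium: 200 - 4.5Q = 142 + 3Q gives Q_1 = 7.7333, P_1 = 165.2; CS_1 = 134.56, PS_1 = 89.7067.
Change in total surplus = (134.56 + 89.7067) - (225 + 150) = -150.7333.

-150.73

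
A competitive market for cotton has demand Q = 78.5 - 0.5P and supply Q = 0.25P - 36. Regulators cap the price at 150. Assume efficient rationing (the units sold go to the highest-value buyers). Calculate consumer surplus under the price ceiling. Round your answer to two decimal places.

8.25

Rewriting demand in inverse form: P = 157 - 2Q.
Rewriting supply in inverse form: P = 144 + 4Q.
Without the control, 157 - 2Q = 144 + 4Q so Q* = 2.1667 and P* = 152.6667.
At the ceiling price 150, quantity supplied is (150 - 144)/4 = 1.5; supply is the short side, so Q = 1.5 trades at P = 150.
The demand price at Q = 1.5 is 154. CS is the trapezoid between demand and 150 over [0, 1.5]: (1/2)[(157 - 150) + (154 - 150)](1.5) = 8.25.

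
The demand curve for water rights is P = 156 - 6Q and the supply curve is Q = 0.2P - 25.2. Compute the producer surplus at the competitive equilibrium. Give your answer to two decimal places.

18.60

Rewriting supply in inverse form: P = 126 + 5Q.
Equilibrium: 156 - 6Q = 126 + 5Q, so Q* = 2.7273 and P* = 139.6364.
Producer surplus is the triangle above supply below P*: (1/2)(2.7273)(139.6364 - 126) = (1/2)(2.7273)(13.6364) = 18.595.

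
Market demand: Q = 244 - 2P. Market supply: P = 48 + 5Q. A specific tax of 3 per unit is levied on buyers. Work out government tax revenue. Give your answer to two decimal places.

38.73

Rewriting demand in inverse form: P = 122 - 0.5Q.
Without the tax, 122 - 0.5Q = 48 + 5Q so Q* = 13.4545 and P* = 115.2727.
A tax on buyers shifts demand down by 3: (122 - 3) - 0.5Q = 48 + 5Q, so Q_t = 12.9091. Buyers pay P_b = 115.5455; sellers receive P_s = P_b - 3 = 112.5455.
Tax revenue = t x Q_t = 3 x 12.9091 = 38.7273.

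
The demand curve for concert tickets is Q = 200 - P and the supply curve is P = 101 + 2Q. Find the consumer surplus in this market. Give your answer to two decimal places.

544.50

Rewriting demand in inverse form: P = 200 - Q.
Setting demand equal to supply, 99 = 3Q, so Q* = 33 and P* = 167.
Consumer surplus is the triangle under demand above P*: (1/2)(33)(200 - 167) = (1/2)(33)(33) = 544.5.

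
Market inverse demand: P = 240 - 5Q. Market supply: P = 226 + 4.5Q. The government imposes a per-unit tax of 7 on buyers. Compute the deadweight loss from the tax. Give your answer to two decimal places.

2.58

Pre-tax equilibrium: 240 - 5Q = 226 + 4.5Q gives Q* = 1.4737, P* = 232.6316.
With the tax, buyers' net willingness to pay falls by 7: (240 - 7) - 5Q = 226 + 4.5Q, so Q_t = 0.7368. Buyers pay P_b = 236.3158; sellers receive P_s = P_b - 7 = 229.3158.
The welfare triangle lost has base Q* - Q_t = 0.7368 and height t = 7, so DWL = (1/2)(0.7368)(7) = 2.5789.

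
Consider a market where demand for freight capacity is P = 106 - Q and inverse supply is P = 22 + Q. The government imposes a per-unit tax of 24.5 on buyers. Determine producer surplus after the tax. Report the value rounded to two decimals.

442.53

Without the tax, 106 - Q = 22 + Q so Q* = 42 and P* = 64.
A tax on buyers shifts demand down by 24.5: (106 - 24.5) - Q = 22 + Q, so Q_t = 29.75. Buyers pay P_b = 76.25; sellers receive P_s = P_b - 24.5 = 51.75.
Producer surplus is the triangle above supply below P_s: (1/2)(29.75)(51.75 - 22) = 442.5312.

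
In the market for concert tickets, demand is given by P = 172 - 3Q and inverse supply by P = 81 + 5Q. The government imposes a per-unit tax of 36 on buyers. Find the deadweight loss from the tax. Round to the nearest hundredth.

Pre-tax equilibrium: 172 - 3Q = 81 + 5Q gives Q* = 11.375, P* = 137.875.
A tax on buyers shifts demand down by 36: (172 - 36) - 3Q = 81 + 5Q, so Q_t = 6.875. Buyers pay P_b = 151.375; sellers receive P_s = P_b - 36 = 115.375.
Deadweight loss is the triangle between the curves from Q_t to Q*: (1/2)(11.375 - 6.875)(36) = 81.

81.00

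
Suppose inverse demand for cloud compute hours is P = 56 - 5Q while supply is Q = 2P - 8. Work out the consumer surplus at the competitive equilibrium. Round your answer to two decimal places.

Rewriting supply in inverse form: P = 4 + 0.5Q.
Set 56 - 5Q = 4 + 0.5Q, which gives 52 = 5.5Q, so Q* = 9.4545 and P* = 56 - 5(9.4545) = 8.7273.
CS is the area between the demand curve and P* from 0 to Q*: (1/2)(9.4545)(47.2727) = 223.4711.

223.47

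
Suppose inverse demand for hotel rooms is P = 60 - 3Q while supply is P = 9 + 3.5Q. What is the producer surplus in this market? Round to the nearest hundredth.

Equilibrium: 60 - 3Q = 9 + 3.5Q, so Q* = 7.8462 and P* = 36.4615.
Producer surplus is the triangle above supply below P*: (1/2)(7.8462)(36.4615 - 9) = (1/2)(7.8462)(27.4615) = 107.7337.

107.73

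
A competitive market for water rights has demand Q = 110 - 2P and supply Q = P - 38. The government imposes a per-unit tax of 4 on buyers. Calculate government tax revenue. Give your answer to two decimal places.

34.67

Rewriting demand in inverse form: P = 55 - 0.5Q.
Rewriting supply in inverse form: P = 38 + Q.
Without the tax, 55 - 0.5Q = 38 + Q so Q* = 11.3333 and P* = 49.3333.
A tax on buyers shifts demand down by 4: (55 - 4) - 0.5Q = 38 + Q, so Q_t = 8.6667. Buyers pay P_b = 50.6667; sellers receive P_s = P_b - 4 = 46.6667.
Revenue is the tax times quantity traded: 4 x 8.6667 = 34.6667.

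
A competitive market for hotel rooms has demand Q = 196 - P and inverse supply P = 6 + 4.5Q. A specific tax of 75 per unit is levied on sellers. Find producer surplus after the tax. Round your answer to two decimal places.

983.68

Rewriting demand in inverse form: P = 196 - Q.
Pre-tax equilibrium: 196 - Q = 6 + 4.5Q gives Q* = 34.5455, P* = 161.4545.
A tax on sellers shifts supply up by 75: 196 - Q = 6 + 4.5Q + 75, so Q_t = 20.9091. Buyers pay P_b = 175.0909; sellers receive P_s = P_b - 75 = 100.0909.
PS = (1/2)(Q_t)(P_s - 6) = (1/2)(20.9091)(94.0909) = 983.6777.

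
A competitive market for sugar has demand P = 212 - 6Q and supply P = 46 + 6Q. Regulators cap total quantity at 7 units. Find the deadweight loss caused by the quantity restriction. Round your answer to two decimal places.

280.17

Without the quota, 212 - 6Q = 46 + 6Q gives Q* = 13.8333.
At Q = 7 the demand price is 212 - 6(7) = 170 and the supply price is 46 + 6(7) = 88.
DWL = (1/2)(gap between curves at 7) x (Q* - 7) = (1/2)(82)(6.8333) = 280.1667.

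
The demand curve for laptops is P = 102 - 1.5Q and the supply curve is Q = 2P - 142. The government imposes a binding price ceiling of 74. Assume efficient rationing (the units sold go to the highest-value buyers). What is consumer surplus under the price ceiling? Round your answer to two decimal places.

Rewriting supply in inverse form: P = 71 + 0.5Q.
Without the control, 102 - 1.5Q = 71 + 0.5Q so Q* = 15.5 and P* = 78.75.
At P = 74, sellers supply (74 - 71)/0.5 = 6 while buyers want more, so the quantity traded is 6 at price 74.
The demand price at Q = 6 is 93. CS is the trapezoid between demand and 74 over [0, 6]: (1/2)[(102 - 74) + (93 - 74)](6) = 141.

141.00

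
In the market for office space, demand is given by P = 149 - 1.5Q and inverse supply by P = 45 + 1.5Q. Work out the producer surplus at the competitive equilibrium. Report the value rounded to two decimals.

Equilibrium: 149 - 1.5Q = 45 + 1.5Q, so Q* = 34.6667 and P* = 97.
Producer surplus is the triangle above supply below P*: (1/2)(34.6667)(97 - 45) = (1/2)(34.6667)(52) = 901.3333.

901.33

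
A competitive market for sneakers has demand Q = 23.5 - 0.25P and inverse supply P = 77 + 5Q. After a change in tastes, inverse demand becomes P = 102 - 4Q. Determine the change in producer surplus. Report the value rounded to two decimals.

10.37

Rewriting demand in inverse form: P = 94 - 4Q.
Initial equilibrium: Q_0 = 1.8889, P_0 = 86.4444; CS_0 = (1/2)(1.8889)(7.5556) = 7.1358, PS_0 = (1/2)(1.8889)(9.4444) = 8.9198.
New equilibrium: 102 - 4Q = 77 + 5Q gives Q_1 = 2.7778, P_1 = 90.8889; CS_1 = 15.4321, PS_1 = 19.2901.
Change in producer surplus = 19.2901 - 8.9198 = 10.3704.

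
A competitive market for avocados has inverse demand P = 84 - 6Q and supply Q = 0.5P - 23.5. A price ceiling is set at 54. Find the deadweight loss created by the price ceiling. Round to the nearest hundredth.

5.06

Rewriting supply in inverse form: P = 47 + 2Q.
Without the control, 84 - 6Q = 47 + 2Q so Q* = 4.625 and P* = 56.25.
At P = 54, sellers supply (54 - 47)/2 = 3.5 while buyers want more, so the quantity traded is 3.5 at price 54.
The lost-trades triangle has base Q* - 3.5 = 1.125 and height equal to the gap between the curves at Q = 3.5, which is 63 - 54 = 9. DWL = (1/2)(1.125)(9) = 5.0625.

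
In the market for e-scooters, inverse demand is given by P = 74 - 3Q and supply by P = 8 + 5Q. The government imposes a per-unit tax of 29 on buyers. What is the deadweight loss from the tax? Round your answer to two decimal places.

52.56

Pre-tax equilibrium: 74 - 3Q = 8 + 5Q gives Q* = 8.25, P* = 49.25.
With the tax, buyers' net willingness to pay falls by 29: (74 - 29) - 3Q = 8 + 5Q, so Q_t = 4.625. Buyers pay P_b = 60.125; sellers receive P_s = P_b - 29 = 31.125.
The welfare triangle lost has base Q* - Q_t = 3.625 and height t = 29, so DWL = (1/2)(3.625)(29) = 52.5625.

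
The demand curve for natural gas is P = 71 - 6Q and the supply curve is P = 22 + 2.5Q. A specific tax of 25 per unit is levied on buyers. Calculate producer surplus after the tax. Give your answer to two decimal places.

9.97

Without the tax, 71 - 6Q = 22 + 2.5Q so Q* = 5.7647 and P* = 36.4118.
A tax on buyers shifts demand down by 25: (71 - 25) - 6Q = 22 + 2.5Q, so Q_t = 2.8235. Buyers pay P_b = 54.0588; sellers receive P_s = P_b - 25 = 29.0588.
Producer surplus is the triangle above supply below P_s: (1/2)(2.8235)(29.0588 - 22) = 9.9654.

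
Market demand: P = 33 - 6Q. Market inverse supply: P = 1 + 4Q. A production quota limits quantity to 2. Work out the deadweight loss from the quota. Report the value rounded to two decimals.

Without the quota, 33 - 6Q = 1 + 4Q gives Q* = 3.2.
At Q = 2 the demand price is 33 - 6(2) = 21 and the supply price is 1 + 4(2) = 9.
DWL = (1/2)(gap between curves at 2) x (Q* - 2) = (1/2)(12)(1.2) = 7.2.

7.20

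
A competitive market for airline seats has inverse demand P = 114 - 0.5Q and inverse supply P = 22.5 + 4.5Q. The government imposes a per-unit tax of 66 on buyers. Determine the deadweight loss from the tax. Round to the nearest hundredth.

Pre-tax equilibrium: 114 - 0.5Q = 22.5 + 4.5Q gives Q* = 18.3, P* = 104.85.
With the tax, buyers' net willingness to pay falls by 66: (114 - 66) - 0.5Q = 22.5 + 4.5Q, so Q_t = 5.1. Buyers pay P_b = 111.45; sellers receive P_s = P_b - 66 = 45.45.
Deadweight loss is the triangle between the curves from Q_t to Q*: (1/2)(18.3 - 5.1)(66) = 435.6.

435.60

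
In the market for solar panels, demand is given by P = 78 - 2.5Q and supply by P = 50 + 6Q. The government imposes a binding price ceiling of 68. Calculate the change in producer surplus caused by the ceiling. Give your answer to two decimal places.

-5.55

Free-market equilibrium: 78 - 2.5Q = 50 + 6Q gives Q* = 3.2941, P* = 69.7647.
At the ceiling price 68, quantity supplied is (68 - 50)/6 = 3; supply is the short side, so Q = 3 trades at P = 68.
PS goes from (1/2)(3.2941)(19.7647) = 32.5536 to 27 (computed as (68 - 50)(3) - (1/2)(6)(3)^2), a change of -5.5536.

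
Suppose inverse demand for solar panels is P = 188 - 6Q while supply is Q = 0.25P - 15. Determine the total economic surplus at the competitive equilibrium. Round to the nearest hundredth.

819.20

Rewriting supply in inverse form: P = 60 + 4Q.
Set 188 - 6Q = 60 + 4Q, which gives 128 = 10Q, so Q* = 12.8 and P* = 188 - 6(12.8) = 111.2.
CS = (1/2)(12.8)(76.8) = 491.52 and PS = (1/2)(12.8)(51.2) = 327.68, so total surplus = 819.2.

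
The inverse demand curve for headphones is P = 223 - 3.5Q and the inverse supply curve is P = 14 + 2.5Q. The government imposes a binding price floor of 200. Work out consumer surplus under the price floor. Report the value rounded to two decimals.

Without the control, 223 - 3.5Q = 14 + 2.5Q so Q* = 34.8333 and P* = 101.0833.
At the floor price 200, quantity demanded is (223 - 200)/3.5 = 6.5714; demand is the short side, so Q = 6.5714 trades at P = 200.
CS is the triangle under demand above 200: (1/2)(6.5714)(223 - 200) = 75.5714.

75.57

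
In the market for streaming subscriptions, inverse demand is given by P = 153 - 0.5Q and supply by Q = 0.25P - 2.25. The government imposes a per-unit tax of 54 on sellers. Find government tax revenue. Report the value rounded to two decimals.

Rewriting supply in inverse form: P = 9 + 4Q.
Without the tax, 153 - 0.5Q = 9 + 4Q so Q* = 32 and P* = 137.
With the tax, sellers need 54 more per unit: 153 - 0.5Q = 9 + 4Q + 54, so Q_t = 20. Buyers pay P_b = 143; sellers receive P_s = P_b - 54 = 89.
Revenue is the tax times quantity traded: 54 x 20 = 1080.

1080.00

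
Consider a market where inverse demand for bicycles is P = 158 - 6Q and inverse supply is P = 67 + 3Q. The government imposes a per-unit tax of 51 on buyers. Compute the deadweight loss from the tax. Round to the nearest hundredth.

144.50

Without the tax, 158 - 6Q = 67 + 3Q so Q* = 10.1111 and P* = 97.3333.
With the tax, buyers' net willingness to pay falls by 51: (158 - 51) - 6Q = 67 + 3Q, so Q_t = 4.4444. Buyers pay P_b = 131.3333; sellers receive P_s = P_b - 51 = 80.3333.
The welfare triangle lost has base Q* - Q_t = 5.6667 and height t = 51, so DWL = (1/2)(5.6667)(51) = 144.5.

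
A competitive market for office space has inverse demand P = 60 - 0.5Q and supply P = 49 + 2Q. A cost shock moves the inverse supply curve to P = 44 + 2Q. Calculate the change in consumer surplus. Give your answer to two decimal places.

Initial equilibrium: Q_0 = 4.4, P_0 = 57.8; CS_0 = (1/2)(4.4)(2.2) = 4.84, PS_0 = (1/2)(4.4)(8.8) = 19.36.
New equilibrium: 60 - 0.5Q = 44 + 2Q gives Q_1 = 6.4, P_1 = 56.8; CS_1 = 10.24, PS_1 = 40.96.
Change in consumer surplus = 10.24 - 4.84 = 5.4.

5.40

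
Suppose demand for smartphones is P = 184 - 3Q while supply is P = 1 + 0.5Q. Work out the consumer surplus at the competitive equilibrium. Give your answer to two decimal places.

Setting demand equal to supply, 183 = 3.5Q, so Q* = 52.2857 and P* = 27.1429.
CS is the area between the demand curve and P* from 0 to Q*: (1/2)(52.2857)(156.8571) = 4100.6939.

4100.69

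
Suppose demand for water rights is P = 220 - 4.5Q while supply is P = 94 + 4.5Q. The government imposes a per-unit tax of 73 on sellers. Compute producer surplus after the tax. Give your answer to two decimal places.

78.03

Without the tax, 220 - 4.5Q = 94 + 4.5Q so Q* = 14 and P* = 157.
With the tax, sellers need 73 more per unit: 220 - 4.5Q = 94 + 4.5Q + 73, so Q_t = 5.8889. Buyers pay P_b = 193.5; sellers receive P_s = P_b - 73 = 120.5.
PS = (1/2)(Q_t)(P_s - 94) = (1/2)(5.8889)(26.5) = 78.0278.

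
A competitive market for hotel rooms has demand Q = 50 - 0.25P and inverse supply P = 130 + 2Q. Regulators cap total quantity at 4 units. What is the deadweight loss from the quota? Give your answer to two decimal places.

Rewriting demand in inverse form: P = 200 - 4Q.
Unrestricted equilibrium: Q* = (200 - 130)/(4 + 2) = 11.6667.
At Q = 4 the demand price is 200 - 4(4) = 184 and the supply price is 130 + 2(4) = 138.
Deadweight loss is the triangle between the curves from 4 to 11.6667: (1/2)(184 - 138)(11.6667 - 4) = 176.3333.

176.33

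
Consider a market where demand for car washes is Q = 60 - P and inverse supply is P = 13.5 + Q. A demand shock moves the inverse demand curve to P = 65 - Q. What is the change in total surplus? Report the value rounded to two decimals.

Rewriting demand in inverse form: P = 60 - Q.
Initial equilibrium: Q_0 = 23.25, P_0 = 36.75; CS_0 = (1/2)(23.25)(23.25) = 270.2812, PS_0 = (1/2)(23.25)(23.25) = 270.2812.
New equilibrium: 65 - Q = 13.5 + Q gives Q_1 = 25.75, P_1 = 39.25; CS_1 = 331.5312, PS_1 = 331.5312.
Change in total surplus = (331.5312 + 331.5312) - (270.2812 + 270.2812) = 122.5.

122.50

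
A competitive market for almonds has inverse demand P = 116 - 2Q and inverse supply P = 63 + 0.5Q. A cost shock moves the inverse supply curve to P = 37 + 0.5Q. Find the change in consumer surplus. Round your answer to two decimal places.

549.12

Initial equilibrium: Q_0 = 21.2, P_0 = 73.6; CS_0 = (1/2)(21.2)(42.4) = 449.44, PS_0 = (1/2)(21.2)(10.6) = 112.36.
New equilibrium: 116 - 2Q = 37 + 0.5Q gives Q_1 = 31.6, P_1 = 52.8; CS_1 = 998.56, PS_1 = 249.64.
Change in consumer surplus = 998.56 - 449.44 = 549.12.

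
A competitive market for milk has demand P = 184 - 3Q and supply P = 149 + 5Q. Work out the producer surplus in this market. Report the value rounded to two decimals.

Setting demand equal to supply, 35 = 8Q, so Q* = 4.375 and P* = 170.875.
The supply curve's price intercept is 149, so PS = (1/2)(Q*)(P* - 149) = (1/2)(4.375)(21.875) = 47.8516.

47.85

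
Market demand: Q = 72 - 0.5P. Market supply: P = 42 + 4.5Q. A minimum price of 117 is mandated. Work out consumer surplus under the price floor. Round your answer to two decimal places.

Rewriting demand in inverse form: P = 144 - 2Q.
Free-market equilibrium: 144 - 2Q = 42 + 4.5Q gives Q* = 15.6923, P* = 112.6154.
At P = 117, buyers demand (144 - 117)/2 = 13.5 while sellers would supply more, so the quantity traded is 13.5 at price 117.
CS is the triangle under demand above 117: (1/2)(13.5)(144 - 117) = 182.25.

182.25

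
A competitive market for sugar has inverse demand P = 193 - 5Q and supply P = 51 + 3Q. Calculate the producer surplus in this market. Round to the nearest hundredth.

472.59

Set 193 - 5Q = 51 + 3Q, which gives 142 = 8Q, so Q* = 17.75 and P* = 193 - 5(17.75) = 104.25.
PS is the area between P* and the supply curve from 0 to Q*: (1/2)(17.75)(53.25) = 472.5938.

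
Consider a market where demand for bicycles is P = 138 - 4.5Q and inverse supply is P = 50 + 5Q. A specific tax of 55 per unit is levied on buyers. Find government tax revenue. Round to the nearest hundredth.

191.05

Pre-tax equilibrium: 138 - 4.5Q = 50 + 5Q gives Q* = 9.2632, P* = 96.3158.
With the tax, buyers' net willingness to pay falls by 55: (138 - 55) - 4.5Q = 50 + 5Q, so Q_t = 3.4737. Buyers pay P_b = 122.3684; sellers receive P_s = P_b - 55 = 67.3684.
Revenue is the tax times quantity traded: 55 x 3.4737 = 191.0526.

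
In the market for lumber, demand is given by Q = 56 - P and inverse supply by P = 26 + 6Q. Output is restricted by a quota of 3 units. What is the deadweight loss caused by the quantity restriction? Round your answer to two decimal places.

Rewriting demand in inverse form: P = 56 - Q.
Without the quota, 56 - Q = 26 + 6Q gives Q* = 4.2857.
At Q = 3 the demand price is 56 - (3) = 53 and the supply price is 26 + 6(3) = 44.
DWL = (1/2)(gap between curves at 3) x (Q* - 3) = (1/2)(9)(1.2857) = 5.7857.

5.79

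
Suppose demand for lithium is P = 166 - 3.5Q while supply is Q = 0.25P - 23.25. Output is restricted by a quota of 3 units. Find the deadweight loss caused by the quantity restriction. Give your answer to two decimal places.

Rewriting supply in inverse form: P = 93 + 4Q.
Without the quota, 166 - 3.5Q = 93 + 4Q gives Q* = 9.7333.
At Q = 3 the demand price is 166 - 3.5(3) = 155.5 and the supply price is 93 + 4(3) = 105.
Deadweight loss is the triangle between the curves from 3 to 9.7333: (1/2)(155.5 - 105)(9.7333 - 3) = 170.0167.

170.02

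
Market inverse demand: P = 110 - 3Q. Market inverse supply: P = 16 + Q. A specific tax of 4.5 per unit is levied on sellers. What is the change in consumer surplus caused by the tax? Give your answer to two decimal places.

-77.41

Without the tax, 110 - 3Q = 16 + Q so Q* = 23.5 and P* = 39.5.
With the tax, sellers need 4.5 more per unit: 110 - 3Q = 16 + Q + 4.5, so Q_t = 22.375. Buyers pay P_b = 42.875; sellers receive P_s = P_b - 4.5 = 38.375.
Consumers lose the trapezoid between P* and P_b out to Q_t plus the triangle from Q_t to Q*: change in CS = 750.9609 - 828.375 = -77.4141.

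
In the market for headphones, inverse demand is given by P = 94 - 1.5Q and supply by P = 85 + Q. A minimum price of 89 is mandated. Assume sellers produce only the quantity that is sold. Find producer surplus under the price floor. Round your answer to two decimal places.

7.78

Free-market equilibrium: 94 - 1.5Q = 85 + Q gives Q* = 3.6, P* = 88.6.
At the floor price 89, quantity demanded is (94 - 89)/1.5 = 3.3333; demand is the short side, so Q = 3.3333 trades at P = 89.
The supply price at Q = 3.3333 is 88.3333. PS is the trapezoid between 89 and supply over [0, 3.3333]: (1/2)[(89 - 85) + (89 - 88.3333)](3.3333) = 7.7778.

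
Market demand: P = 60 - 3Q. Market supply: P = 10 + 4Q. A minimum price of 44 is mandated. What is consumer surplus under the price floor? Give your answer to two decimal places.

42.67

Free-market equilibrium: 60 - 3Q = 10 + 4Q gives Q* = 7.1429, P* = 38.5714.
At P = 44, buyers demand (60 - 44)/3 = 5.3333 while sellers would supply more, so the quantity traded is 5.3333 at price 44.
CS is the triangle under demand above 44: (1/2)(5.3333)(60 - 44) = 42.6667.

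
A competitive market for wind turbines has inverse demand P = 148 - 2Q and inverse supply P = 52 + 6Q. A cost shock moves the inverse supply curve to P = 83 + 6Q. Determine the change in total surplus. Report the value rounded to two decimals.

Initial equilibrium: Q_0 = 12, P_0 = 124; CS_0 = (1/2)(12)(24) = 144, PS_0 = (1/2)(12)(72) = 432.
New equilibrium: 148 - 2Q = 83 + 6Q gives Q_1 = 8.125, P_1 = 131.75; CS_1 = 66.0156, PS_1 = 198.0469.
Change in total surplus = (66.0156 + 198.0469) - (144 + 432) = -311.9375.

-311.94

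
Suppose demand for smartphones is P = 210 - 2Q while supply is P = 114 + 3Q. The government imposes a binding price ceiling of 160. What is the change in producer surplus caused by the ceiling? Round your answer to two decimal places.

Free-market equilibrium: 210 - 2Q = 114 + 3Q gives Q* = 19.2, P* = 171.6.
At the ceiling price 160, quantity supplied is (160 - 114)/3 = 15.3333; supply is the short side, so Q = 15.3333 trades at P = 160.
PS goes from (1/2)(19.2)(57.6) = 552.96 to 352.6667 (computed as (160 - 114)(15.3333) - (1/2)(3)(15.3333)^2), a change of -200.2933.

-200.29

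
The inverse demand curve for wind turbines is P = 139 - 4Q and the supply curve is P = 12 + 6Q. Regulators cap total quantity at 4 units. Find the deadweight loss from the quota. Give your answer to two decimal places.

Unrestricted equilibrium: Q* = (139 - 12)/(4 + 6) = 12.7.
At Q = 4 the demand price is 139 - 4(4) = 123 and the supply price is 12 + 6(4) = 36.
Deadweight loss is the triangle between the curves from 4 to 12.7: (1/2)(123 - 36)(12.7 - 4) = 378.45.

378.45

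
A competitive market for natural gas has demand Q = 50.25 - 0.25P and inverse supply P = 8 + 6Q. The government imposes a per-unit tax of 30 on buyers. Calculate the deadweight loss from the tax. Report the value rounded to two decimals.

45.00

Rewriting demand in inverse form: P = 201 - 4Q.
Without the tax, 201 - 4Q = 8 + 6Q so Q* = 19.3 and P* = 123.8.
A tax on buyers shifts demand down by 30: (201 - 30) - 4Q = 8 + 6Q, so Q_t = 16.3. Buyers pay P_b = 135.8; sellers receive P_s = P_b - 30 = 105.8.
Deadweight loss is the triangle between the curves from Q_t to Q*: (1/2)(19.3 - 16.3)(30) = 45.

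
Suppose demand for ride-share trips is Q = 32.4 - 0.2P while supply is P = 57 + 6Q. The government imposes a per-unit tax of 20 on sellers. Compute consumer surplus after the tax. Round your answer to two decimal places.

149.28

Rewriting demand in inverse form: P = 162 - 5Q.
Pre-tax equilibrium: 162 - 5Q = 57 + 6Q gives Q* = 9.5455, P* = 114.2727.
A tax on sellers shifts supply up by 20: 162 - 5Q = 57 + 6Q + 20, so Q_t = 7.7273. Buyers pay P_b = 123.3636; sellers receive P_s = P_b - 20 = 103.3636.
Consumer surplus is the triangle under demand above P_b: (1/2)(7.7273)(162 - 123.3636) = 149.2769.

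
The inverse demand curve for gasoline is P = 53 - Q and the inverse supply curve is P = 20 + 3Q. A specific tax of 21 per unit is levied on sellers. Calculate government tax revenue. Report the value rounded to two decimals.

Without the tax, 53 - Q = 20 + 3Q so Q* = 8.25 and P* = 44.75.
A tax on sellers shifts supply up by 21: 53 - Q = 20 + 3Q + 21, so Q_t = 3. Buyers pay P_b = 50; sellers receive P_s = P_b - 21 = 29.
Revenue is the tax times quantity traded: 21 x 3 = 63.

63.00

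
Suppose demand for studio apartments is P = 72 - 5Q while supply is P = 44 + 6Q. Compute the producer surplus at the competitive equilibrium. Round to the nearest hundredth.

19.44

Equilibrium: 72 - 5Q = 44 + 6Q, so Q* = 2.5455 and P* = 59.2727.
The supply curve's price intercept is 44, so PS = (1/2)(Q*)(P* - 44) = (1/2)(2.5455)(15.2727) = 19.438.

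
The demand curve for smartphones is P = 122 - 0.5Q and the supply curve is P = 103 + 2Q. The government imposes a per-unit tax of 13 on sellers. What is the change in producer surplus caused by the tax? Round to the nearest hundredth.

-52.00

Pre-tax equilibrium: 122 - 0.5Q = 103 + 2Q gives Q* = 7.6, P* = 118.2.
A tax on sellers shifts supply up by 13: 122 - 0.5Q = 103 + 2Q + 13, so Q_t = 2.4. Buyers pay P_b = 120.8; sellers receive P_s = P_b - 13 = 107.8.
Producers lose the trapezoid between P_s and P* out to Q_t plus the triangle from Q_t to Q*: change in PS = 5.76 - 57.76 = -52.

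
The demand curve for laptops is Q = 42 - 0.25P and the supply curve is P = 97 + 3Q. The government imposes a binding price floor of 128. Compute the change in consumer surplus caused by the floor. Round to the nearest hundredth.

Rewriting demand in inverse form: P = 168 - 4Q.
Free-market equilibrium: 168 - 4Q = 97 + 3Q gives Q* = 10.1429, P* = 127.4286.
At the floor price 128, quantity demanded is (168 - 128)/4 = 10; demand is the short side, so Q = 10 trades at P = 128.
CS goes from (1/2)(10.1429)(40.5714) = 205.7551 to 200 (computed as (168 - 128)(10) - (1/2)(4)(10)^2), a change of -5.7551.

-5.76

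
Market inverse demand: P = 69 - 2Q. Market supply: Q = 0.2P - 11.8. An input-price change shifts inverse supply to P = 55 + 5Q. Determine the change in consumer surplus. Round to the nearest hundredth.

1.96

Rewriting supply in inverse form: P = 59 + 5Q.
Initial equilibrium: Q_0 = 1.4286, P_0 = 66.1429; CS_0 = (1/2)(1.4286)(2.8571) = 2.0408, PS_0 = (1/2)(1.4286)(7.1429) = 5.102.
New equilibrium: 69 - 2Q = 55 + 5Q gives Q_1 = 2, P_1 = 65; CS_1 = 4, PS_1 = 10.
Change in consumer surplus = 4 - 2.0408 = 1.9592.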